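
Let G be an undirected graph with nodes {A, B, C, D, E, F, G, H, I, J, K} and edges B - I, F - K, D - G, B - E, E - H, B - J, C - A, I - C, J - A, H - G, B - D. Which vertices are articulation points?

B

Removing B increases the component count from 2 to 3, so B is a cut vertex.
By contrast removing I leaves 2 components; it is not a cut vertex. No other vertex is a cut vertex either.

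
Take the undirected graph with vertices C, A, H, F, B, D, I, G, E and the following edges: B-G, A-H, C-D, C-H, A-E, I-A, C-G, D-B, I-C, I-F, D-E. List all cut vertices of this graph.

I

Removing I increases the component count from 1 to 2, so I is a cut vertex.
By contrast removing F leaves 1 component; it is not a cut vertex. No other vertex is a cut vertex either.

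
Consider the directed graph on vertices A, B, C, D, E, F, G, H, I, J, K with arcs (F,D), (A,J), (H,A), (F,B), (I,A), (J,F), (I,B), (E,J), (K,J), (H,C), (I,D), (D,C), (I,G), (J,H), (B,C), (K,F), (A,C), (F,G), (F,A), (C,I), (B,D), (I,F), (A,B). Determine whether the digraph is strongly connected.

No

There is no directed path from I to K, so the graph is not strongly connected.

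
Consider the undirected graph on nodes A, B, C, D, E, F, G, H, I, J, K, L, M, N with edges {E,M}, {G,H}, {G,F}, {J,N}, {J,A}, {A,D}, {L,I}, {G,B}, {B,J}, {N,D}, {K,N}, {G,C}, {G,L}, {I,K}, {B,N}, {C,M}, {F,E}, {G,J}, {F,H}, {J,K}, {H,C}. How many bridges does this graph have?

0

The edges on the cycle G-F-E-M-C-G are not bridges since each lies on that cycle.
Every edge lies on some cycle, so there are no bridges.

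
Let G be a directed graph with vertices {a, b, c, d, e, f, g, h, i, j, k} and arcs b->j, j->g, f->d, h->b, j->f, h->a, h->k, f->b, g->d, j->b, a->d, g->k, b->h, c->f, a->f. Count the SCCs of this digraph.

{a, b, f, h, j} are all mutually reachable — one SCC of size 5.
{g} is an SCC by itself.
{c} is an SCC by itself.
{e} is an SCC by itself.
{k} is an SCC by itself.
(and 2 more singleton SCCs)
That gives 7 strongly connected components.

7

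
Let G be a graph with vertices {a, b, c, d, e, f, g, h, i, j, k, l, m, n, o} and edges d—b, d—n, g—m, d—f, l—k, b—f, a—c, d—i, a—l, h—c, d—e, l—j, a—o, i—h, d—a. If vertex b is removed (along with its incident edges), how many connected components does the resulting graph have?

With b gone, the remaining components are: {g, m}; {a, c, d, e, f, h, i, j, k, l, n, o}.
That is 2 components.

2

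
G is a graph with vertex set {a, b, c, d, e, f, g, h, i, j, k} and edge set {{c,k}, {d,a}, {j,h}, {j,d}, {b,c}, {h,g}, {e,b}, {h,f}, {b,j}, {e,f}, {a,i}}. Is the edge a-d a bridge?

Removing a-d leaves no path between a and d: the component count goes from 1 to 2. So it is a bridge.

Yes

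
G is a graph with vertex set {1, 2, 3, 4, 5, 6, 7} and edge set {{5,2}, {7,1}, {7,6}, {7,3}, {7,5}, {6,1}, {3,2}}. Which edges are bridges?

The edges on the cycle 7-6-1-7 are not bridges since each lies on that cycle.
Every edge lies on some cycle, so there are no bridges.

none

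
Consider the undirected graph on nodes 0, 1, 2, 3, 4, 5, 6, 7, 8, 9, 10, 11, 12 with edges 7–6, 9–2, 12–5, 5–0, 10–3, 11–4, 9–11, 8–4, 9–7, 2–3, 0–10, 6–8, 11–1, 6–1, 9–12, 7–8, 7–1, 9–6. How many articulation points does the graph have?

Removing 9 increases the component count from 1 to 2, so 9 is a cut vertex.
By contrast removing 5 leaves 1 component; it is not a cut vertex. No other vertex is a cut vertex either.

1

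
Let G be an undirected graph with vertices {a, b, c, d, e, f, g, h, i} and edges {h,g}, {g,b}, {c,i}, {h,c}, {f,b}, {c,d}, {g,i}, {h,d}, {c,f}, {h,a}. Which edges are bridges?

a-h

The edges on the cycle h-c-f-b-g-h are not bridges since each lies on that cycle.
But removing h - a disconnects h from a — this is a bridge.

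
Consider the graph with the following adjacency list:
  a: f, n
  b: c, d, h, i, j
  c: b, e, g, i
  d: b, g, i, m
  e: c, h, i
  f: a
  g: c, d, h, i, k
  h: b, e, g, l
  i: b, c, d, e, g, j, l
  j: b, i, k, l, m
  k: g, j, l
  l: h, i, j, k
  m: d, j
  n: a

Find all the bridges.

a-f, a-n

The edges on the cycle i-b-h-l-j-i are not bridges since each lies on that cycle.
But removing a-f disconnects a from f; removing n-a disconnects n from a — these are bridges.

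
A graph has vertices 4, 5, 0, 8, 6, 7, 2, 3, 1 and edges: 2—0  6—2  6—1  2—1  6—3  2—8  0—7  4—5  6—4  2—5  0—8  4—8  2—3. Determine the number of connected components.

Starting from 0 we can reach 0, 1, 2, 3, 4, 5, 6, 7, 8. That is one component of size 9.
Total: 1 component.

1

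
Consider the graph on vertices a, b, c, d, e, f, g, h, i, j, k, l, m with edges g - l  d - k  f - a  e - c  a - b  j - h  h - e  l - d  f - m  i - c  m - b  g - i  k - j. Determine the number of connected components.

Starting from a we can reach a, b, f, m. That is one component of size 4.
Starting from c we can reach c, d, e, g, h, i, j, k, l. That is one component of size 9.
Total: 2 components.

2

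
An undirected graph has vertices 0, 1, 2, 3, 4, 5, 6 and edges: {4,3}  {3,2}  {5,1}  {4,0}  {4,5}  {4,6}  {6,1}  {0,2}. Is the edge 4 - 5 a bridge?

No

After removing 4 - 5, the path 4-6-1-5 still connects them, so the edge is not a bridge.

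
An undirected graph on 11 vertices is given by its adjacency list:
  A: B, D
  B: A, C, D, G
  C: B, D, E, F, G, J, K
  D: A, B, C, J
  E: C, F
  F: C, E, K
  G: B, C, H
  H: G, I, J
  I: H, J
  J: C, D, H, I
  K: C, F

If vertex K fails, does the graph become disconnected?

Deleting K leaves 1 component (was 1) (its neighbors C, F remain connected to each other), so K is not a cut vertex.

No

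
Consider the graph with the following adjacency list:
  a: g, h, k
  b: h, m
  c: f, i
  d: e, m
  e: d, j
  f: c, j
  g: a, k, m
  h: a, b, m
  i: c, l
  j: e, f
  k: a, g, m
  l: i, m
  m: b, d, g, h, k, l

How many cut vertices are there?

1

Removing m increases the component count from 1 to 2, so m is a cut vertex.
By contrast removing d leaves 1 component; it is not a cut vertex. No other vertex is a cut vertex either.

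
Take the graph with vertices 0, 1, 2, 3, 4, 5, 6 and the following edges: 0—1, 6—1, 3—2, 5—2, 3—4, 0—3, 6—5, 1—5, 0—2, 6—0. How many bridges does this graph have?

The edges on the cycle 6-0-3-2-5-1-6 are not bridges since each lies on that cycle.
But removing 3—4 disconnects 3 from 4 — this is a bridge.

1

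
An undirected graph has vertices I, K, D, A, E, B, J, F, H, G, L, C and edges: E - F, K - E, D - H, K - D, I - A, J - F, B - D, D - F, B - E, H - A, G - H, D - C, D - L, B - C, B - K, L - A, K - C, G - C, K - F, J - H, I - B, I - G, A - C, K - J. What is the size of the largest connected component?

12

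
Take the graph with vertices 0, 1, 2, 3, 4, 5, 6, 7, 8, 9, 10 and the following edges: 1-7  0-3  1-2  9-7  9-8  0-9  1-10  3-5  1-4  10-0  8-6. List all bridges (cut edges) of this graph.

The edges on the cycle 1-10-0-9-7-1 are not bridges since each lies on that cycle.
But removing 1-2 disconnects 1 from 2; removing 9-8 disconnects 9 from 8; removing 0-3 disconnects 0 from 3; removing 6-8 disconnects 6 from 8 — these are bridges.
In total 6 edges are bridges.

0-3, 1-2, 1-4, 3-5, 6-8, 8-9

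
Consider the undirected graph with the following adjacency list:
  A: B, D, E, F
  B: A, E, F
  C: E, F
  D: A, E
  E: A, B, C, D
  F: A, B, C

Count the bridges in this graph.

0

The edges on the cycle E-D-A-B-E are not bridges since each lies on that cycle.
Every edge lies on some cycle, so there are no bridges.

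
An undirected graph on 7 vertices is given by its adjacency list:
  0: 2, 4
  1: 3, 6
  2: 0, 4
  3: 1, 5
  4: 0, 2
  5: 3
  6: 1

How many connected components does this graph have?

2

Starting from 0 we can reach 0, 2, 4. That is one component of size 3.
Starting from 1 we can reach 1, 3, 5, 6. That is one component of size 4.
Total: 2 components.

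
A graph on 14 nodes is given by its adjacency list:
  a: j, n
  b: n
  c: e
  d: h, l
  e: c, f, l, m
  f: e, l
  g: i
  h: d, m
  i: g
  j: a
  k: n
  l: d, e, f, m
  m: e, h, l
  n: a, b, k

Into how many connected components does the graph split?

3

Starting from g we can reach g, i. That is one component of size 2.
Starting from a we can reach a, b, j, k, n. That is one component of size 5.
Starting from c we can reach c, d, e, f, h, l, m. That is one component of size 7.
Total: 3 components.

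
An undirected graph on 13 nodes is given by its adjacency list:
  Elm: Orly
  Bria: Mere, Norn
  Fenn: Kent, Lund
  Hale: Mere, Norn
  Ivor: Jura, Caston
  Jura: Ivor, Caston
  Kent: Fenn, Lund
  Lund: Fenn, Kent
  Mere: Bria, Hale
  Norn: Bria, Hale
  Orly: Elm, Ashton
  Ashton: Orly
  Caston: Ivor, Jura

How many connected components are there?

4

Starting from Ivor we can reach Ivor, Jura, Caston. That is one component of size 3.
Starting from Fenn we can reach Fenn, Kent, Lund. That is one component of size 3.
Starting from Elm we can reach Elm, Orly, Ashton. That is one component of size 3.
Starting from Bria we can reach Bria, Hale, Mere, Norn. That is one component of size 4.
Total: 4 components.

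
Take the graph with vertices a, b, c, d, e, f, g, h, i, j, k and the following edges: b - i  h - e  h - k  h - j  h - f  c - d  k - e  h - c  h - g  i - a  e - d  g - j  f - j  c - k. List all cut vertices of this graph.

h, i

Removing h increases the component count from 2 to 3, so h is a cut vertex.
Removing i increases the component count from 2 to 3, so i is a cut vertex.
By contrast removing e leaves 2 components; it is not a cut vertex. No other vertex is a cut vertex either.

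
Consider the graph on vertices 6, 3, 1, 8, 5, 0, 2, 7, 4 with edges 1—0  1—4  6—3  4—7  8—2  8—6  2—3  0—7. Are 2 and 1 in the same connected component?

The component containing 2 is {2, 3, 6, 8}, and 1 is not in it.

No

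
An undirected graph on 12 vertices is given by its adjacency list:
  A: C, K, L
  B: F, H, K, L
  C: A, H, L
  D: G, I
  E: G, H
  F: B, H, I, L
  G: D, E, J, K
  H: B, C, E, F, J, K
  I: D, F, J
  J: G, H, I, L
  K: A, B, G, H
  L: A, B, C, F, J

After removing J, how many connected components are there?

1

With J gone, the remaining components are: {A, B, C, D, E, F, G, H, I, K, L}.
That is 1 component.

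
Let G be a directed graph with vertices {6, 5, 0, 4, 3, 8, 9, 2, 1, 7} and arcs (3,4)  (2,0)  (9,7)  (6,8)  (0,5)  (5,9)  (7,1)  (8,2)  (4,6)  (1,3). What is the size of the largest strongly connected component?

{0, 1, 2, 3, 4, 5, 6, 7, 8, 9} are all mutually reachable — one SCC of size 10.
The largest has 10 vertices.

10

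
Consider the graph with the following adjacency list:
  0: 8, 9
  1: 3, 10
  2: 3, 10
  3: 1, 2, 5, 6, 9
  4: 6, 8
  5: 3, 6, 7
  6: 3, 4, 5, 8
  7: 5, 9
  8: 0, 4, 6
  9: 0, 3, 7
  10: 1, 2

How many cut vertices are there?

1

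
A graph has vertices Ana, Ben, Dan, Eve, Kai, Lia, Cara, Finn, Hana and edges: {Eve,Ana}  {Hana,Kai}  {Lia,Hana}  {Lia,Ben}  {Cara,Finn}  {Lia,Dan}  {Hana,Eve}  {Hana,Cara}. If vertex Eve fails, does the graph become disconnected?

Yes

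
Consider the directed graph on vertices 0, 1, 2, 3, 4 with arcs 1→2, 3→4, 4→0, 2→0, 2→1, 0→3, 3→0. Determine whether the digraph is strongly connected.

No

There is no directed path from 0 to 2, so the graph is not strongly connected.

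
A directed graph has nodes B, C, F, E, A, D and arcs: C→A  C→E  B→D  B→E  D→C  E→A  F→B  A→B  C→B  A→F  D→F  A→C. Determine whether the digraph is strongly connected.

Yes

From E we can reach every vertex (A, B, C, D, E, F), and every vertex can reach E (A, B, C, D, E, F). So the whole graph is one strongly connected component.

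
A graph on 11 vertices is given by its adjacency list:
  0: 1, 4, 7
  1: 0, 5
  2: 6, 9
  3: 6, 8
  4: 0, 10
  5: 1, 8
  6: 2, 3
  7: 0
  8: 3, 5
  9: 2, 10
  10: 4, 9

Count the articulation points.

1

Removing 0 increases the component count from 1 to 2, so 0 is a cut vertex.
By contrast removing 5 leaves 1 component; it is not a cut vertex. No other vertex is a cut vertex either.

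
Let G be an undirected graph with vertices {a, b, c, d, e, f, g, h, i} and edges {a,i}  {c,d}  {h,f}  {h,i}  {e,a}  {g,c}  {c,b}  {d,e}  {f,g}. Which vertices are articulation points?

Removing c increases the component count from 1 to 2, so c is a cut vertex.
By contrast removing h leaves 1 component; it is not a cut vertex. No other vertex is a cut vertex either.

c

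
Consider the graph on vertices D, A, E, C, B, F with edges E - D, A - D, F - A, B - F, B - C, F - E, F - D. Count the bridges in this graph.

The edges on the cycle F-E-D-F are not bridges since each lies on that cycle.
But removing C - B disconnects C from B; removing F - B disconnects F from B — these are bridges.
That makes 2 bridges.

2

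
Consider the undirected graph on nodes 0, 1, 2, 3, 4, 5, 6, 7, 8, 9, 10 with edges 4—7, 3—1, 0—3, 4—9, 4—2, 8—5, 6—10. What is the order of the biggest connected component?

4

Starting from 5 we can reach 5, 8. That is one component of size 2.
Starting from 6 we can reach 6, 10. That is one component of size 2.
Starting from 0 we can reach 0, 1, 3. That is one component of size 3.
Starting from 2 we can reach 2, 4, 7, 9. That is one component of size 4.
The largest has 4 vertices.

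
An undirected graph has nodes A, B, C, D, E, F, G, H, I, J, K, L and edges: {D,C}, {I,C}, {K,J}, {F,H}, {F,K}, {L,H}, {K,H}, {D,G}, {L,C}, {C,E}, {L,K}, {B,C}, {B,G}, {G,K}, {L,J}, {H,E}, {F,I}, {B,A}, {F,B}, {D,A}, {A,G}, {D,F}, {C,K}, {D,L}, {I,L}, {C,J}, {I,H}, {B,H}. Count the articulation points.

0

Removing F, for instance, still leaves 1 component. No single vertex removal increases the component count — the graph has no articulation points.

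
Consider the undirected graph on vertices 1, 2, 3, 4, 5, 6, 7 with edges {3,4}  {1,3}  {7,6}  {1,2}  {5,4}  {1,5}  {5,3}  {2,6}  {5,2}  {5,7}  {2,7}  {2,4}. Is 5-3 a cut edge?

No

After removing 5-3, the path 5-1-3 still connects them, so the edge is not a bridge.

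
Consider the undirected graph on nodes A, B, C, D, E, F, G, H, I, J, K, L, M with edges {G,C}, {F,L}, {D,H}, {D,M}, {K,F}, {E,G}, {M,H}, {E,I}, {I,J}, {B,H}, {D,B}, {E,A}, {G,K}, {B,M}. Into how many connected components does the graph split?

Starting from B we can reach B, D, H, M. That is one component of size 4.
Starting from A we can reach A, C, E, F, G, I, J, K, L. That is one component of size 9.
Total: 2 components.

2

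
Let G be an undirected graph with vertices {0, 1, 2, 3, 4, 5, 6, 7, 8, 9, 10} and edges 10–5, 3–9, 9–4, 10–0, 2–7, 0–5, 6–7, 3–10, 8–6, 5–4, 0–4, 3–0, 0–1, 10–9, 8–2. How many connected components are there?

2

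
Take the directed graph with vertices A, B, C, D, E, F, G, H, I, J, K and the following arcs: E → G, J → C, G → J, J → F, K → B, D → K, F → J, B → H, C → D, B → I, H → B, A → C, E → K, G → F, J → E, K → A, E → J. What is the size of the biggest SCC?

4

{A, C, D, K} are all mutually reachable — one SCC of size 4.
{E, F, G, J} are all mutually reachable — one SCC of size 4.
{B, H} are all mutually reachable — one SCC of size 2.
{I} is an SCC by itself.
The largest has 4 vertices.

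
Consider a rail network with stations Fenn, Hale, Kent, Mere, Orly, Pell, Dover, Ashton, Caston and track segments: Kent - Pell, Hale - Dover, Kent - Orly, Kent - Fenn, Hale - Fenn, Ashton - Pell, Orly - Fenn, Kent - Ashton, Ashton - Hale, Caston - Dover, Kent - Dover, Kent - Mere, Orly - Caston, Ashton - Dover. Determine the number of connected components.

Starting from Fenn we can reach Fenn, Hale, Kent, Mere, Orly, Pell, Dover, Ashton, Caston. That is one component of size 9.
Total: 1 component.

1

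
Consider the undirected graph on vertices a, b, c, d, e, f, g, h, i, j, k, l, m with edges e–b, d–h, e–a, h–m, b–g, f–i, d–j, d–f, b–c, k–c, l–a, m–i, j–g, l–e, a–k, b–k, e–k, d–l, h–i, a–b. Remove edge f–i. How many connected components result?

f and i are still connected via f-d-h-i, so the component count stays at 1.

1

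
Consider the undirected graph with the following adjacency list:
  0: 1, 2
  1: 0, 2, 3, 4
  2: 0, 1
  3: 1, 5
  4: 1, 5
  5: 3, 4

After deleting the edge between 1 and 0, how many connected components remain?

1

1 and 0 are still connected via 1-2-0, so the component count stays at 1.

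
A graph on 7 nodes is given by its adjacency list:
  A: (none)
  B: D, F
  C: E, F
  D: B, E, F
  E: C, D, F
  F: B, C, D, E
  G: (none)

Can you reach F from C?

Yes

From C we can reach B, C, D, E, F, which includes F.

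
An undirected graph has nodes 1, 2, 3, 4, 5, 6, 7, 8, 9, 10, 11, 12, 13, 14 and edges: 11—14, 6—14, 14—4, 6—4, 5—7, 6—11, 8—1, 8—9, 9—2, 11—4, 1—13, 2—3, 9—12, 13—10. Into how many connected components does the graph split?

3

Starting from 5 we can reach 5, 7. That is one component of size 2.
Starting from 4 we can reach 4, 6, 11, 14. That is one component of size 4.
Starting from 1 we can reach 1, 2, 3, 8, 9, 10, 12, 13. That is one component of size 8.
Total: 3 components.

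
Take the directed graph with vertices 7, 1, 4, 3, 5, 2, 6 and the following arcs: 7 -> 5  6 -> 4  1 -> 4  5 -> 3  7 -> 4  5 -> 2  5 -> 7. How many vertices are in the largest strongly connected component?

2

{5, 7} are all mutually reachable — one SCC of size 2.
{6} is an SCC by itself.
{4} is an SCC by itself.
{1} is an SCC by itself.
{2} is an SCC by itself.
(and 1 more singleton SCC)
The largest has 2 vertices.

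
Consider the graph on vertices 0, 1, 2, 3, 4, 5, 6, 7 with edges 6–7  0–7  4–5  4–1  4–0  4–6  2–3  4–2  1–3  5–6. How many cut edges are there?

The edges on the cycle 4-0-7-6-4 are not bridges since each lies on that cycle.
Every edge lies on some cycle, so there are no bridges.

0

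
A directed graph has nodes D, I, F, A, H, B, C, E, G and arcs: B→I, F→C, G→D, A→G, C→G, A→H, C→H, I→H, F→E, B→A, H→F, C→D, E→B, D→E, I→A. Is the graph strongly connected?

Yes

From D we can reach every vertex (A, B, C, D, E, F, G, H, I), and every vertex can reach D (A, B, C, D, E, F, G, H, I). So the whole graph is one strongly connected component.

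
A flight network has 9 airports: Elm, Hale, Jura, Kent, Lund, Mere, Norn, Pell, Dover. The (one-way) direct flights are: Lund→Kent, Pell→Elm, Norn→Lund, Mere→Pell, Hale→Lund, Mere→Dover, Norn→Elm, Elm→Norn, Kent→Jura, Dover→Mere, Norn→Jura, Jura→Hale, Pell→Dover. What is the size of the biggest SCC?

4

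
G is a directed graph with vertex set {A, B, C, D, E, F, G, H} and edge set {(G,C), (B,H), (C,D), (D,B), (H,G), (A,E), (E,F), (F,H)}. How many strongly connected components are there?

4

{B, C, D, G, H} are all mutually reachable — one SCC of size 5.
{F} is an SCC by itself.
{E} is an SCC by itself.
{A} is an SCC by itself.
That gives 4 strongly connected components.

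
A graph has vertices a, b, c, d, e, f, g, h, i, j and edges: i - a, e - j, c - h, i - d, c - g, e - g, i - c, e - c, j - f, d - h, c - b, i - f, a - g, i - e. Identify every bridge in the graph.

b-c

The edges on the cycle i-e-j-f-i are not bridges since each lies on that cycle.
But removing b - c disconnects b from c — this is a bridge.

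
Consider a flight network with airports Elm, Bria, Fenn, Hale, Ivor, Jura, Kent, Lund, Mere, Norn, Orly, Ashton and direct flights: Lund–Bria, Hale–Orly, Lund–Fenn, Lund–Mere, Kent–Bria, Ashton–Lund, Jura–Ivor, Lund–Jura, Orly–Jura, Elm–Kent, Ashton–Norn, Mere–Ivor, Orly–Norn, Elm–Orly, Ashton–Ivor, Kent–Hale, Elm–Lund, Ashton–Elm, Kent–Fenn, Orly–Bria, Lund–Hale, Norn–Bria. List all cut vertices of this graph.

none

Removing Elm, for instance, still leaves 1 component. No single vertex removal increases the component count — the graph has no articulation points.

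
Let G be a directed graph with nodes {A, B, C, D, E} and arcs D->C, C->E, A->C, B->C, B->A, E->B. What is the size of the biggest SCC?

4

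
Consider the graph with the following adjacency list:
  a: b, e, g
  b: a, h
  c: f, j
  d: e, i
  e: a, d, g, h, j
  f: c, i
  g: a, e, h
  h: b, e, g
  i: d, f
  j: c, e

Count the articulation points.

Removing e increases the component count from 1 to 2, so e is a cut vertex.
By contrast removing a leaves 1 component; it is not a cut vertex. No other vertex is a cut vertex either.

1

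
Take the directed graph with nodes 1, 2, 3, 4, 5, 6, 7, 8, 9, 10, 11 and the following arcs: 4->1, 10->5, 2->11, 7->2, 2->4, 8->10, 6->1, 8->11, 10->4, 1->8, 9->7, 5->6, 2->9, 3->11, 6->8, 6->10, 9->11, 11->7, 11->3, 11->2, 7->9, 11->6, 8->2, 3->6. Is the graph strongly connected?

Yes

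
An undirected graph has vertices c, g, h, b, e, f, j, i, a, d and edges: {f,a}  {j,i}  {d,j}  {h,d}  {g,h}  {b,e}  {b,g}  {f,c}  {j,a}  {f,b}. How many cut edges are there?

The edges on the cycle f-b-g-h-d-j-a-f are not bridges since each lies on that cycle.
But removing f—c disconnects f from c; removing e—b disconnects e from b; removing i—j disconnects i from j — these are bridges.
That makes 3 bridges.

3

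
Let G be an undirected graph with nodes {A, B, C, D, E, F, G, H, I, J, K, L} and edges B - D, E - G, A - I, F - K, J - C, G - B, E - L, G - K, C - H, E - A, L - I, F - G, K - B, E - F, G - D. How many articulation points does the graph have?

Removing C increases the component count from 2 to 3, so C is a cut vertex.
Removing E increases the component count from 2 to 3, so E is a cut vertex.
By contrast removing J leaves 2 components; it is not a cut vertex. No other vertex is a cut vertex either.

2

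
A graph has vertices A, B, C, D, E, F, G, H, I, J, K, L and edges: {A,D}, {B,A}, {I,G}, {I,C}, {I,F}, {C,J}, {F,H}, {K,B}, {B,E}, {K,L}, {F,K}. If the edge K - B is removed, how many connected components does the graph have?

Before removal there is 1 component.
K - B is a bridge — removing it separates K's side from B's side.
After removal: 2 components.

2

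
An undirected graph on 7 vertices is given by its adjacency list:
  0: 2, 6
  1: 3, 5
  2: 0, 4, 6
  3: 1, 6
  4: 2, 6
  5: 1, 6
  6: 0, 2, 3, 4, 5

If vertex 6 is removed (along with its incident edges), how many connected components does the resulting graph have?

With 6 gone, the remaining components are: {0, 2, 4}; {1, 3, 5}.
That is 2 components.

2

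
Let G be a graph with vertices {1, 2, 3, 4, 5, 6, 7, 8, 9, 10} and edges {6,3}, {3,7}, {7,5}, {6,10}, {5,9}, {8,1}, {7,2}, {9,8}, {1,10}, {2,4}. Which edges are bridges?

2-4, 2-7

The edges on the cycle 6-3-7-5-9-8-1-10-6 are not bridges since each lies on that cycle.
But removing 2—4 disconnects 2 from 4; removing 2—7 disconnects 2 from 7 — these are bridges.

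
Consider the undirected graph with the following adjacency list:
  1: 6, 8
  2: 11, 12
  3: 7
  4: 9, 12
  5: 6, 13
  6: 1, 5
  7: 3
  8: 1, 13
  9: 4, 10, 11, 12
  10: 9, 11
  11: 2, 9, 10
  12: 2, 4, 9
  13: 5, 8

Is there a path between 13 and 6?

Yes

From 13 we can reach 1, 5, 6, 8, 13, which includes 6.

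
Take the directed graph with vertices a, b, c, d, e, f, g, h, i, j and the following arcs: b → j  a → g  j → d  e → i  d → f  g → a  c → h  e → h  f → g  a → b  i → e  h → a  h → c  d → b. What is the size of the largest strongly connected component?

6

{a, b, d, f, g, j} are all mutually reachable — one SCC of size 6.
{e, i} are all mutually reachable — one SCC of size 2.
{c, h} are all mutually reachable — one SCC of size 2.
The largest has 6 vertices.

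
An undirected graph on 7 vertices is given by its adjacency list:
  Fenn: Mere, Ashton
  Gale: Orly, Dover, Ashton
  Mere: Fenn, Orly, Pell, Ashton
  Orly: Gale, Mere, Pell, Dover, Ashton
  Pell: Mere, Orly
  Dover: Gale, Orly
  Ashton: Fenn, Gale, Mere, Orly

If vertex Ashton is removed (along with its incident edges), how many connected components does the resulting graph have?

1

With Ashton gone, the remaining components are: {Fenn, Gale, Mere, Orly, Pell, Dover}.
That is 1 component.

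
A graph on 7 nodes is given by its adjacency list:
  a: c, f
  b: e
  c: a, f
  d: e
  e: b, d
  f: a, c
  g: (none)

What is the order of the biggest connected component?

3

g is isolated — a component by itself.
Starting from a we can reach a, c, f. That is one component of size 3.
Starting from b we can reach b, d, e. That is one component of size 3.
The largest has 3 vertices.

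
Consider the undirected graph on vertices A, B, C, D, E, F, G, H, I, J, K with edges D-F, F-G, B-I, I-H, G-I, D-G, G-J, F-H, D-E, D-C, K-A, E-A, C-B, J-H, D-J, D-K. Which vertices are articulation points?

Removing D increases the component count from 1 to 2, so D is a cut vertex.
By contrast removing B leaves 1 component; it is not a cut vertex. No other vertex is a cut vertex either.

D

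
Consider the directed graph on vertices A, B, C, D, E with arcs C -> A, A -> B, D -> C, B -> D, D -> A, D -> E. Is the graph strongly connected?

No

There is no directed path from E to A, so the graph is not strongly connected.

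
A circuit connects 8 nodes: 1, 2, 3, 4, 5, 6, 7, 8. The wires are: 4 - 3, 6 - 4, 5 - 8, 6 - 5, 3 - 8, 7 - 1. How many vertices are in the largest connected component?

2 is isolated — a component by itself.
Starting from 1 we can reach 1, 7. That is one component of size 2.
Starting from 3 we can reach 3, 4, 5, 6, 8. That is one component of size 5.
The largest has 5 vertices.

5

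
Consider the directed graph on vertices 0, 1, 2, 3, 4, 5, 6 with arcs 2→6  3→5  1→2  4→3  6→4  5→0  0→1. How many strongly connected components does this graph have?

{0, 1, 2, 3, 4, 5, 6} are all mutually reachable — one SCC of size 7.
That gives 1 strongly connected component.

1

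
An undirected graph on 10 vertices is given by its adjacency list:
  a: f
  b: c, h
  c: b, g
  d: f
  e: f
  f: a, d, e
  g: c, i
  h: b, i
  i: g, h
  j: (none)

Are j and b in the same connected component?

No

The component containing j is {j}, and b is not in it.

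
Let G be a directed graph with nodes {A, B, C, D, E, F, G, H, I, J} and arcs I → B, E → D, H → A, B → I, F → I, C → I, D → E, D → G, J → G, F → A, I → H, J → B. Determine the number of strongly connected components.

{B, I} are all mutually reachable — one SCC of size 2.
{D, E} are all mutually reachable — one SCC of size 2.
{G} is an SCC by itself.
{A} is an SCC by itself.
{F} is an SCC by itself.
(and 3 more singleton SCCs)
That gives 8 strongly connected components.

8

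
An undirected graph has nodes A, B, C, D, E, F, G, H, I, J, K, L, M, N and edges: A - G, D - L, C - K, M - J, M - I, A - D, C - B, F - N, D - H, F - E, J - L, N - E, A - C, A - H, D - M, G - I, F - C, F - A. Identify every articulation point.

Removing A increases the component count from 1 to 2, so A is a cut vertex.
Removing C increases the component count from 1 to 3, so C is a cut vertex.
Removing F increases the component count from 1 to 2, so F is a cut vertex.
By contrast removing H leaves 1 component; it is not a cut vertex. No other vertex is a cut vertex either.

A, C, F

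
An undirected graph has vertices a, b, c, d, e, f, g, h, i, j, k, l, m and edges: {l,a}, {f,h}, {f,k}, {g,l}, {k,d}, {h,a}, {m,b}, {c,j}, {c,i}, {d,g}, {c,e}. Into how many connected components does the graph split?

Starting from b we can reach b, m. That is one component of size 2.
Starting from c we can reach c, e, i, j. That is one component of size 4.
Starting from a we can reach a, d, f, g, h, k, l. That is one component of size 7.
Total: 3 components.

3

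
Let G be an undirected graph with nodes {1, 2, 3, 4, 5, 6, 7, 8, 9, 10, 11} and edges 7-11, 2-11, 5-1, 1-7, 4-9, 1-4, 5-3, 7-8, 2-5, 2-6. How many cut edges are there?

5

The edges on the cycle 2-5-1-7-11-2 are not bridges since each lies on that cycle.
But removing 5-3 disconnects 5 from 3; removing 1-4 disconnects 1 from 4; removing 9-4 disconnects 9 from 4; removing 7-8 disconnects 7 from 8 — these are bridges.
In total 5 edges are bridges.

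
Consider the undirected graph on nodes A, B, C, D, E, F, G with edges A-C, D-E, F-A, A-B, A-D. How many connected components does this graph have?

2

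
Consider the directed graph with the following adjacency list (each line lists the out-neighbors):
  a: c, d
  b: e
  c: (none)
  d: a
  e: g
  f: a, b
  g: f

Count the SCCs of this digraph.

{b, e, f, g} are all mutually reachable — one SCC of size 4.
{a, d} are all mutually reachable — one SCC of size 2.
{c} is an SCC by itself.
That gives 3 strongly connected components.

3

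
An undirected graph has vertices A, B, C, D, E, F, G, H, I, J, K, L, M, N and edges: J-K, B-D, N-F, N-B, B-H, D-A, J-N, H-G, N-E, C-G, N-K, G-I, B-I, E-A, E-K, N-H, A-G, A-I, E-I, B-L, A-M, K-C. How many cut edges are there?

3

The edges on the cycle N-B-D-A-E-N are not bridges since each lies on that cycle.
But removing M-A disconnects M from A; removing L-B disconnects L from B; removing F-N disconnects F from N — these are bridges.
That makes 3 bridges.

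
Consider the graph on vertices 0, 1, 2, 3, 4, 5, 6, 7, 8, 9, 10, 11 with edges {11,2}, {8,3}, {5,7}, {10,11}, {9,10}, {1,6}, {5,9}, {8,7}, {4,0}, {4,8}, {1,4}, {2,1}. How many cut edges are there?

3

The edges on the cycle 5-9-10-11-2-1-4-8-7-5 are not bridges since each lies on that cycle.
But removing 0—4 disconnects 0 from 4; removing 6—1 disconnects 6 from 1; removing 3—8 disconnects 3 from 8 — these are bridges.
That makes 3 bridges.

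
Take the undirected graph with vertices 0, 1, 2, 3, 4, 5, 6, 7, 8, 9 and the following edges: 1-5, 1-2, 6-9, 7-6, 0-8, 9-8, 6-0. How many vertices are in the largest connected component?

5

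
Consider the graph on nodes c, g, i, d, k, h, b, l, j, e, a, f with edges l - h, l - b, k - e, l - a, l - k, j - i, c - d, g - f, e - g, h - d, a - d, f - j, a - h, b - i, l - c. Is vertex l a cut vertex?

Yes

Deleting l raises the number of components from 1 to 2, so l is a cut vertex.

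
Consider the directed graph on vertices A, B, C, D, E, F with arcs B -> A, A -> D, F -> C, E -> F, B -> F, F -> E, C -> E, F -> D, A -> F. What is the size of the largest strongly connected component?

{C, E, F} are all mutually reachable — one SCC of size 3.
{A} is an SCC by itself.
{D} is an SCC by itself.
{B} is an SCC by itself.
The largest has 3 vertices.

3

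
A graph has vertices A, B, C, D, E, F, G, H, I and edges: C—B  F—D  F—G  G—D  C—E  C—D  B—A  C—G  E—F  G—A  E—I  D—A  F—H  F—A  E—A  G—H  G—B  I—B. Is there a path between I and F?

Yes

From I we can reach A, B, C, D, E, F, G, H, I, which includes F.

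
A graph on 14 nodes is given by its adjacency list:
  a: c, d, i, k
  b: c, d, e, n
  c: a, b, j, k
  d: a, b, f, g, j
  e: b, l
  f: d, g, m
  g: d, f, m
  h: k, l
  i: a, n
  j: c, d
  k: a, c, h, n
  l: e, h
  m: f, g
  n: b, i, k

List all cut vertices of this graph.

Removing d increases the component count from 1 to 2, so d is a cut vertex.
By contrast removing l leaves 1 component; it is not a cut vertex. No other vertex is a cut vertex either.

d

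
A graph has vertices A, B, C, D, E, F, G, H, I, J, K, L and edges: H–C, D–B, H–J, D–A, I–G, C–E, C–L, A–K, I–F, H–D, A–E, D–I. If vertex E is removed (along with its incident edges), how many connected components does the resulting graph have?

With E gone, the remaining components are: {A, B, C, D, F, G, H, I, J, K, L}.
That is 1 component.

1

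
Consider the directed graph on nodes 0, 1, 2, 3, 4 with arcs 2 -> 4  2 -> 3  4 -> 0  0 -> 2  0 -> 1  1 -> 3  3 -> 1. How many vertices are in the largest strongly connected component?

3

{0, 2, 4} are all mutually reachable — one SCC of size 3.
{1, 3} are all mutually reachable — one SCC of size 2.
The largest has 3 vertices.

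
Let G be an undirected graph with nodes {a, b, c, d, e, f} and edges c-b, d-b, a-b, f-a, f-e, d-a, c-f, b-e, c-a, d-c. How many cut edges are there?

0

The edges on the cycle d-c-f-e-b-d are not bridges since each lies on that cycle.
Every edge lies on some cycle, so there are no bridges.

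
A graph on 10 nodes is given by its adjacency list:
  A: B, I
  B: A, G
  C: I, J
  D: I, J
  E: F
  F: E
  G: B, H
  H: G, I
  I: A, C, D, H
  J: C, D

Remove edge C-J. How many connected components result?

C and J are still connected via C-I-D-J, so the component count stays at 2.

2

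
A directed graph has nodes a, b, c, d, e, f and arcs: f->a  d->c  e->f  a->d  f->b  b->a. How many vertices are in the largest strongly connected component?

1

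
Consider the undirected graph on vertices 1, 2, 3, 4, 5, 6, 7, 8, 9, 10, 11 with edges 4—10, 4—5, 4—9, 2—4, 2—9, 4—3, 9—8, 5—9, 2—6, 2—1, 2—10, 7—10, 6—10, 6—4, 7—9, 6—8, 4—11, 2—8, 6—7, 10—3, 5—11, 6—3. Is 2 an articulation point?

Yes

Deleting 2 raises the number of components from 1 to 2, so 2 is a cut vertex.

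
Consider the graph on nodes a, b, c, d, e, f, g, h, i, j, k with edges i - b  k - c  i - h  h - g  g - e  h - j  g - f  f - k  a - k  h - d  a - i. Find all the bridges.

The edges on the cycle a-i-h-g-f-k-a are not bridges since each lies on that cycle.
But removing j - h disconnects j from h; removing h - d disconnects h from d; removing i - b disconnects i from b; removing g - e disconnects g from e — these are bridges.
In total 5 edges are bridges.

b-i, c-k, d-h, e-g, h-j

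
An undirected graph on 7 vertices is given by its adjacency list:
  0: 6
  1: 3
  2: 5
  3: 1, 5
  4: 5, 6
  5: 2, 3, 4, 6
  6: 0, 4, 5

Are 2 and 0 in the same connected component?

From 2 we can reach 0, 1, 2, 3, 4, 5, 6, which includes 0.

Yes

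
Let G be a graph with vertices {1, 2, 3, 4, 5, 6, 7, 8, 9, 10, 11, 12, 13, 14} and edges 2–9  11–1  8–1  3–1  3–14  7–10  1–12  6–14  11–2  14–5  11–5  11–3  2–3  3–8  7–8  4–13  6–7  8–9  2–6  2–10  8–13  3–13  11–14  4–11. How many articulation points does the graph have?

1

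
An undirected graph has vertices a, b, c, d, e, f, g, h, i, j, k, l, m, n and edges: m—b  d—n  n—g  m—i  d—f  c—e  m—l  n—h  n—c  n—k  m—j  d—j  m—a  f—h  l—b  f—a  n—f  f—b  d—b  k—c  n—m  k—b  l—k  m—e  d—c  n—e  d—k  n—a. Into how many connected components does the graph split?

1

Starting from a we can reach a, b, c, d, e, f, g, h, i, j, k, l, m, n. That is one component of size 14.
Total: 1 component.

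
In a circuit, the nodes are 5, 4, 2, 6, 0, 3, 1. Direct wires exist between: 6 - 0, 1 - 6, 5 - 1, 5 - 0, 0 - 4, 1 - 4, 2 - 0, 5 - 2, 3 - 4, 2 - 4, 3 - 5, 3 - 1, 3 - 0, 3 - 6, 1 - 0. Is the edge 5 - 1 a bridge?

After removing 5 - 1, the path 5-3-1 still connects them, so the edge is not a bridge.

No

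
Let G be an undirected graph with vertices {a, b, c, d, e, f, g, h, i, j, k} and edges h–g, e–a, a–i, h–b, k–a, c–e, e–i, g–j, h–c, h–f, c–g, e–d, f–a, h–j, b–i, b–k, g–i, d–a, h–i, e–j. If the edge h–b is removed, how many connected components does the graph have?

h and b are still connected via h-i-b, so the component count stays at 1.

1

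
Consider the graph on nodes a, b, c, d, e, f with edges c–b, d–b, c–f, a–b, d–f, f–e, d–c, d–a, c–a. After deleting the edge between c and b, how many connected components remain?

c and b are still connected via c-d-b, so the component count stays at 1.

1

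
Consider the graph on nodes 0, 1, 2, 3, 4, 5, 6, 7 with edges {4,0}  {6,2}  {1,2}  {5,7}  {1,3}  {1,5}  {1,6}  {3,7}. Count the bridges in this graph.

1

The edges on the cycle 1-6-2-1 are not bridges since each lies on that cycle.
But removing 4—0 disconnects 4 from 0 — this is a bridge.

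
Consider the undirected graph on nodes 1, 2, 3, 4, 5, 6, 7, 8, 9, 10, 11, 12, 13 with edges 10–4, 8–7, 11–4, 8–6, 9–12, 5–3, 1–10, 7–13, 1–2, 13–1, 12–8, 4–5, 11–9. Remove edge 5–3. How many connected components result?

2

Before removal there is 1 component.
5–3 is a bridge — removing it separates 5's side from 3's side.
After removal: 2 components.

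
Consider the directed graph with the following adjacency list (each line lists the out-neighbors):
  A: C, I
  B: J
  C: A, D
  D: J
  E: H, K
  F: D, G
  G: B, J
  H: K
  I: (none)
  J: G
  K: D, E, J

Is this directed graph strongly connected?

No

There is no directed path from B to E, so the graph is not strongly connected.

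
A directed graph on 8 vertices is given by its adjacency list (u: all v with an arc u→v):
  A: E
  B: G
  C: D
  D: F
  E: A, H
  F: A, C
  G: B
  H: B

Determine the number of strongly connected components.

4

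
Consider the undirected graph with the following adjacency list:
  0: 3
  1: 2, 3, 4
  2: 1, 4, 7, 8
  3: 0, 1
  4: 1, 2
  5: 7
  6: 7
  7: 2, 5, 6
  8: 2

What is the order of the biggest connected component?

9

Starting from 0 we can reach 0, 1, 2, 3, 4, 5, 6, 7, 8. That is one component of size 9.
The largest has 9 vertices.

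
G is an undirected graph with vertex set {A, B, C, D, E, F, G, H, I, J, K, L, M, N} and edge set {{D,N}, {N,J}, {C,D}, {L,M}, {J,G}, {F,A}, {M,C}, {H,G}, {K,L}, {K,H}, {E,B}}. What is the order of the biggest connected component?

9

I is isolated — a component by itself.
Starting from A we can reach A, F. That is one component of size 2.
Starting from B we can reach B, E. That is one component of size 2.
Starting from C we can reach C, D, G, H, J, K, L, M, N. That is one component of size 9.
The largest has 9 vertices.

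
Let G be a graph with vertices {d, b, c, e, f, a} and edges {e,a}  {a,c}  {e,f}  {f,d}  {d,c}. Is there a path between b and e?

The component containing b is {b}, and e is not in it.

No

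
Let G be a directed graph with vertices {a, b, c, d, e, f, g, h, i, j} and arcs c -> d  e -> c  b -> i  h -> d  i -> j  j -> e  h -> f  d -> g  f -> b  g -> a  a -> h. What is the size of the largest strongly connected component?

{a, b, c, d, e, f, g, h, i, j} are all mutually reachable — one SCC of size 10.
The largest has 10 vertices.

10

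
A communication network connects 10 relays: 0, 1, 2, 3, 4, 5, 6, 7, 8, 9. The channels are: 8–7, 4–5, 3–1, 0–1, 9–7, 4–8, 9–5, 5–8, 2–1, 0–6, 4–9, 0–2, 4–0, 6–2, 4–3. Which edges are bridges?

The edges on the cycle 4-9-7-8-4 are not bridges since each lies on that cycle.
Every edge lies on some cycle, so there are no bridges.

none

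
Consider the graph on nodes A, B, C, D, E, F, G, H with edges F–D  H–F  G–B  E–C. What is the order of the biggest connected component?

A is isolated — a component by itself.
Starting from B we can reach B, G. That is one component of size 2.
Starting from C we can reach C, E. That is one component of size 2.
Starting from D we can reach D, F, H. That is one component of size 3.
The largest has 3 vertices.

3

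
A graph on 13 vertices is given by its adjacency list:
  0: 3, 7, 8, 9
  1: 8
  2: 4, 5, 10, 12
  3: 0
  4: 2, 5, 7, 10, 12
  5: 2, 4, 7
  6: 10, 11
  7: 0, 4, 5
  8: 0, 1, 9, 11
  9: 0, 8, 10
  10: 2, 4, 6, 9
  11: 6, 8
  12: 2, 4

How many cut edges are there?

2

The edges on the cycle 4-2-12-4 are not bridges since each lies on that cycle.
But removing 8-1 disconnects 8 from 1; removing 0-3 disconnects 0 from 3 — these are bridges.
That makes 2 bridges.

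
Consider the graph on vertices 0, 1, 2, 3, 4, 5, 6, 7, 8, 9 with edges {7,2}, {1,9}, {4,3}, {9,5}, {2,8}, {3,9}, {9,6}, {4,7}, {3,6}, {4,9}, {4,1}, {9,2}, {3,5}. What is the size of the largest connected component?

9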